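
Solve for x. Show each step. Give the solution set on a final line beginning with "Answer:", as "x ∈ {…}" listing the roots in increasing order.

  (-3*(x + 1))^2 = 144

Step 1. [(-3*(x + 1))^2 = 144] 144 ≥ 0, LHS is (·)² — take ±√. So sqrt: -3*(x + 1) = 12 or -12.
Step 2. [-3*(x + 1) = 12 or -12] -3 out front; divide by -3. So div: x + 1 = -4 or 4.
Step 3. [x + 1 = -4 or 4] the outer +1 inverts by subtracting 1, so sub: x = -5 or 3.

Answer: x ∈ {-5, 3}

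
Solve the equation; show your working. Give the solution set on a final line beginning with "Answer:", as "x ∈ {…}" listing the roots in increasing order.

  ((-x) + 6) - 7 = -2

Step 1. [((-x) + 6) - 7 = -2] add 7: x sits inside (… - 7) ⇒ sub: (-x) + 6 = 5.
Step 2. [(-x) + 6 = 5] peel the +6: subtract 6 from each side. So sub: -x = -1.
Step 3. [-x = -1] flip signs both sides. So neg: x = 1.

Answer: x ∈ {1}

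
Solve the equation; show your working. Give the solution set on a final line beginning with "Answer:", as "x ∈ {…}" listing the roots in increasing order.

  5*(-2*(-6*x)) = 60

Step 1. [5*(-2*(-6*x)) = 60] divide by the outer 5. So div: -2*(-6*x) = 12.
Step 2. [-2*(-6*x) = 12] leading coefficient -2: divide by -2, so div: -6*x = -6.
Step 3. [-6*x = -6] leading coefficient -6: divide by -6, so div: x = 1.

Answer: x ∈ {1}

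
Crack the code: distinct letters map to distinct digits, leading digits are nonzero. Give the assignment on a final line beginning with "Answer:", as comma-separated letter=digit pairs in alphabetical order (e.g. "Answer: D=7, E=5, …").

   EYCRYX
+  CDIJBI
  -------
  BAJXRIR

Step 1. [col 1: X + I ≡ R (mod 10)] several values work for X in column 1 (X + I ≡ R (mod 10), carry-in 0); try X=2, so X=2.
Step 2. [col 1: X + I ≡ R (mod 10)] several values work for I in column 1 (X + I ≡ R (mod 10), carry-in 0); try I=7 ⇒ I=7.
Step 3. [B] adding two 6-digit numbers gives at most 6+1 digits, and here it does — B is that final carry and must be 1. So B=1.
Step 4. [col 1: X + I ≡ R (mod 10)] column 1: given X=2, I=7, carry-in 0, and digits 1,2,7 already taken and all letters distinct, X+I≡R (mod 10) forces R=9 ⇒ R=9.
Step 5. [col 2: Y + B ≡ I (mod 10)] column 2: given B=1, I=7, carry-in 0, and digits 1,2,7,9 already taken and all letters distinct, Y+B≡I (mod 10) forces Y=6, so Y=6.
Step 6. [col 3: R + J ≡ R (mod 10)] in column 3 we have R+J≡R with carry-in 0; given R=9 and digits 1,2,6,7,9 already taken and all letters distinct, that pins J to 0 ⇒ J=0.
Step 7. [col 4: C + I ≡ X (mod 10)] from column 4 (I=7, X=2, carry-in 0, digits 0,1,2,6,7,9 already taken and all letters distinct): C must equal 5 ⇒ C=5.
Step 8. [col 5: Y + D ≡ J (mod 10)] in column 5 we have Y+D≡J with carry-in 1; given Y=6, J=0 and digits 0,1,2,5,6,7,9 already taken and all letters distinct, that pins D to 3. So D=3.
Step 9. [col 6: E + C ≡ A (mod 10)] column 6 reads E+C+carry(1)=A with C=5; with digits 0,1,2,3,5,6,7,9 already taken and all letters distinct, the only value for E is 8 ⇒ E=8.
Step 10. [col 6: E + C ≡ A (mod 10)] in column 6 we have E+C≡A with carry-in 1; given E=8, C=5 and digits 0,1,2,3,5,6,7,8,9 already taken and all letters distinct, that pins A to 4 ⇒ A=4.

Answer: A=4, B=1, C=5, D=3, E=8, I=7, J=0, R=9, X=2, Y=6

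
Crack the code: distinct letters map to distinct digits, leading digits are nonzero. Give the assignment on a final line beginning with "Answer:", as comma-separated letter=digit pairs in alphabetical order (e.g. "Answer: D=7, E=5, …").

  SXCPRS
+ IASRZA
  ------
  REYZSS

Step 1. [col 1: S + A ≡ S (mod 10)] from column 1 (nothing yet, carry-in 0, all letters distinct, none taken yet): A must equal 0 ⇒ A=0.
Step 2. [col 1: S + A ≡ S (mod 10)] no forcing yet in column 1 (carry-in 0); S=4 is free and consistent — try it. So S=4.
Step 3. [col 2: R + Z ≡ S (mod 10)] no forcing yet in column 2 (carry-in 0); R=5 is free and consistent — try it, so R=5.
Step 4. [col 2: R + Z ≡ S (mod 10)] column 2 reads R+Z+carry(0)=S with R=5, S=4; with digits 0,4,5 already taken and all letters distinct, the only value for Z is 9 ⇒ Z=9.
Step 5. [col 3: P + R ≡ Z (mod 10)] in column 3 we have P+R≡Z with carry-in 1; given R=5, Z=9 and digits 0,4,5,9 already taken and all letters distinct, that pins P to 3, so P=3.
Step 6. [col 4: C + S ≡ Y (mod 10)] column 4 (C + S ≡ Y (mod 10), carry-in 0) doesn't pin Y yet; pick Y=2 and continue, so Y=2.
Step 7. [col 4: C + S ≡ Y (mod 10)] column 4 reads C+S+carry(0)=Y with S=4, Y=2; with digits 0,2,3,4,5,9 already taken and all letters distinct, the only value for C is 8. So C=8.
Step 8. [col 5: X + A ≡ E (mod 10)] column 5: given A=0, carry-in 1, and digits 0,2,3,4,5,8,9 already taken and all letters distinct, X+A≡E (mod 10) forces X=6 ⇒ X=6.
Step 9. [col 5: X + A ≡ E (mod 10)] column 5: given X=6, A=0, carry-in 1, and digits 0,2,3,4,5,6,8,9 already taken and all letters distinct, X+A≡E (mod 10) forces E=7 ⇒ E=7.
Step 10. [col 6: S + I ≡ R (mod 10)] column 6 reads S+I+carry(0)=R with S=4, R=5; with digits 0,2,3,4,5,6,7,8,9 already taken and all letters distinct, the only value for I is 1, so I=1.

Answer: A=0, C=8, E=7, I=1, P=3, R=5, S=4, X=6, Y=2, Z=9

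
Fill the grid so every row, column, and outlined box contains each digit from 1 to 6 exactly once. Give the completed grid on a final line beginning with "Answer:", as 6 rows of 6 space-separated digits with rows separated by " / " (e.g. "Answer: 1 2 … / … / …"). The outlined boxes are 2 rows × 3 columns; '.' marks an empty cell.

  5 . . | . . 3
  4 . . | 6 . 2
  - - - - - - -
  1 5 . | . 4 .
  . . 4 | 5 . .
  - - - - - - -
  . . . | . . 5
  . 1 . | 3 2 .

Step 1. [r3c3∈{2,3,6}] 3 has one home in row 3: r3c3, so r3c3=3.
Step 2. [r6c1∈{6}] r6c1 is down to just 6, so r6c1=6.
Step 3. [r1c5∈{1}] r1c5 is down to just 1, so r1c5=1.
Step 4. [r4c2∈{2,6}] across box 3, 6 lands solely at r4c2. So r4c2=6.
Step 5. [r5c3∈{2}] r5c3 is down to just 2 ⇒ r5c3=2.
Step 6. [r5c2∈{3,4}] in col 2, 4 fits only at r5c2. So r5c2=4.
Step 7. [r3c6∈{6}] r3c6 is down to just 6, so r3c6=6.
Step 8. [r5c1∈{3}] r5c1 is down to just 3 ⇒ r5c1=3.
Step 9. [r2c5∈{5}] r2c5 is down to just 5, so r2c5=5.
Step 10. [r1c4∈{4}] only 4 remains possible at r1c4. So r1c4=4.
Step 11. [r5c5∈{6}] only 6 remains possible at r5c5, so r5c5=6.
Step 12. [r2c3∈{1}] r2c3 has the single candidate 1 ⇒ r2c3=1.
Step 13. [r5c4∈{1}] r5c4's peers cover all but 1, so r5c4=1.
Step 14. [r4c5∈{3}] only 3 remains possible at r4c5, so r4c5=3.
Step 15. [r6c3∈{5}] r6c3 is down to just 5 ⇒ r6c3=5.
Step 16. [r1c2∈{2}] only 2 remains possible at r1c2, so r1c2=2.
Step 17. [r1c3∈{6}] only 6 remains possible at r1c3. So r1c3=6.
Step 18. [r2c2∈{3}] r2c2 is down to just 3 ⇒ r2c2=3.
Step 19. [r6c6∈{4}] r6c6 has the single candidate 4 ⇒ r6c6=4.
Step 20. [r4c6∈{1}] nothing but 1 survives at r4c6. So r4c6=1.
Step 21. [r4c1∈{2}] r4c1 has the single candidate 2 ⇒ r4c1=2.
Step 22. [r3c4∈{2}] r3c4 has the single candidate 2. So r3c4=2.

Answer: 5 2 6 4 1 3 / 4 3 1 6 5 2 / 1 5 3 2 4 6 / 2 6 4 5 3 1 / 3 4 2 1 6 5 / 6 1 5 3 2 4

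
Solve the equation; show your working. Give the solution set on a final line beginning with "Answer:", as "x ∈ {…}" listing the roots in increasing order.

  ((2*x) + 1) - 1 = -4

Step 1. [((2*x) + 1) - 1 = -4] add 1: x sits inside (… - 1) ⇒ sub: (2*x) + 1 = -3.
Step 2. [(2*x) + 1 = -3] 1 comes off first (subtract 1). So sub: 2*x = -4.
Step 3. [2*x = -4] 2 out front; divide by 2 ⇒ div: x = -2.

Answer: x ∈ {-2}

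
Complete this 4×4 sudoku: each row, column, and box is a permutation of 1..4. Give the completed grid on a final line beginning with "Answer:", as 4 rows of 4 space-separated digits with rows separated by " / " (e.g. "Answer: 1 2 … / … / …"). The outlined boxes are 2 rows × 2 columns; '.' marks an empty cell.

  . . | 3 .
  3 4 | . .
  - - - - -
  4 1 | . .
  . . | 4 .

Step 1. [r4c4∈{1,2,3}] r4c4 is the only open cell in row 4 admitting 1. So r4c4=1.
Step 2. [r1c2∈{2}] r1c2 has the single candidate 2. So r1c2=2.
Step 3. [r2c4∈{2}] r2c4 has the single candidate 2 ⇒ r2c4=2.
Step 4. [r4c1∈{2}] r4c1 has the single candidate 2, so r4c1=2.
Step 5. [r4c2∈{3}] r4c2's peers cover all but 3, so r4c2=3.
Step 6. [r1c1∈{1}] only 1 remains possible at r1c1 ⇒ r1c1=1.
Step 7. [r1c4∈{4}] only 4 remains possible at r1c4. So r1c4=4.
Step 8. [r2c3∈{1}] nothing but 1 survives at r2c3. So r2c3=1.
Step 9. [r3c4∈{3}] nothing but 3 survives at r3c4. So r3c4=3.
Step 10. [r3c3∈{2}] only 2 remains possible at r3c3 ⇒ r3c3=2.

Answer: 1 2 3 4 / 3 4 1 2 / 4 1 2 3 / 2 3 4 1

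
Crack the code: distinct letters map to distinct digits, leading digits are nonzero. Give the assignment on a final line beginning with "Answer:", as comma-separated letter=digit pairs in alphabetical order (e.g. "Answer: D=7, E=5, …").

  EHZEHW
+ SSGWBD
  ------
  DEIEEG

Step 1. [col 1: W + D ≡ G (mod 10)] column 1 (W + D ≡ G (mod 10), carry-in 0) doesn't pin G yet; pick G=5 and continue ⇒ G=5.
Step 2. [col 1: W + D ≡ G (mod 10)] no forcing yet in column 1 (carry-in 0); W=9 is free and consistent — try it, so W=9.
Step 3. [col 1: W + D ≡ G (mod 10)] in column 1 we have W+D≡G with carry-in 0; given W=9, G=5 and digits 5,9 already taken and all letters distinct, that pins D to 6, so D=6.
Step 4. [col 2: H + B ≡ E (mod 10)] several values work for H in column 2 (H + B ≡ E (mod 10), carry-in 1); try H=7. So H=7.
Step 5. [col 2: H + B ≡ E (mod 10)] column 2 (H + B ≡ E (mod 10), carry-in 1) doesn't pin B yet; pick B=3 and continue. So B=3.
Step 6. [col 2: H + B ≡ E (mod 10)] column 2: given H=7, B=3, carry-in 1, and digits 3,5,6,7,9 already taken and all letters distinct, H+B≡E (mod 10) forces E=1. So E=1.
Step 7. [col 4: Z + G ≡ I (mod 10)] no forcing yet in column 4 (carry-in 1); I=8 is free and consistent — try it. So I=8.
Step 8. [col 4: Z + G ≡ I (mod 10)] column 4: given G=5, I=8, carry-in 1, and digits 1,3,5,6,7,8,9 already taken and all letters distinct, Z+G≡I (mod 10) forces Z=2, so Z=2.
Step 9. [col 5: H + S ≡ E (mod 10)] from column 5 (H=7, E=1, carry-in 0, digits 1,2,3,5,6,7,8,9 already taken and all letters distinct): S must equal 4, so S=4.

Answer: B=3, D=6, E=1, G=5, H=7, I=8, S=4, W=9, Z=2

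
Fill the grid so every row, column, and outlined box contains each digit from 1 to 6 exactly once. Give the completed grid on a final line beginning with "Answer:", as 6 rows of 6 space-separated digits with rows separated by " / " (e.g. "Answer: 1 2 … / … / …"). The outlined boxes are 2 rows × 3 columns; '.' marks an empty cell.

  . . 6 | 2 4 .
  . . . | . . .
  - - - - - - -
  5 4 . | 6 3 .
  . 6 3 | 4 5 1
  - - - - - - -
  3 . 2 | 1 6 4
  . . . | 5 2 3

Step 1. [r2c3∈{1,4,5}] in col 3, 5 fits only at r2c3. So r2c3=5.
Step 2. [r1c1∈{1}] r1c1 is down to just 1. So r1c1=1.
Step 3. [r2c2∈{2,3}] col 2 places 2 nowhere but r2c2 ⇒ r2c2=2.
Step 4. [r6c3∈{1,4}] 4 has one home in col 3: r6c3 ⇒ r6c3=4.
Step 5. [r3c6∈{2}] only 2 remains possible at r3c6. So r3c6=2.
Step 6. [r2c5∈{1}] r2c5 has the single candidate 1 ⇒ r2c5=1.
Step 7. [r4c1∈{2}] only 2 remains possible at r4c1, so r4c1=2.
Step 8. [r5c2∈{5}] r5c2's peers cover all but 5, so r5c2=5.
Step 9. [r2c6∈{6}] nothing but 6 survives at r2c6. So r2c6=6.
Step 10. [r3c3∈{1}] r3c3 is down to just 1 ⇒ r3c3=1.
Step 11. [r1c6∈{5}] r1c6 is down to just 5 ⇒ r1c6=5.
Step 12. [r2c4∈{3}] r2c4 is down to just 3 ⇒ r2c4=3.
Step 13. [r1c2∈{3}] r1c2's peers cover all but 3 ⇒ r1c2=3.
Step 14. [r6c2∈{1}] r6c2's peers cover all but 1 ⇒ r6c2=1.
Step 15. [r2c1∈{4}] r2c1 is down to just 4. So r2c1=4.
Step 16. [r6c1∈{6}] nothing but 6 survives at r6c1, so r6c1=6.

Answer: 1 3 6 2 4 5 / 4 2 5 3 1 6 / 5 4 1 6 3 2 / 2 6 3 4 5 1 / 3 5 2 1 6 4 / 6 1 4 5 2 3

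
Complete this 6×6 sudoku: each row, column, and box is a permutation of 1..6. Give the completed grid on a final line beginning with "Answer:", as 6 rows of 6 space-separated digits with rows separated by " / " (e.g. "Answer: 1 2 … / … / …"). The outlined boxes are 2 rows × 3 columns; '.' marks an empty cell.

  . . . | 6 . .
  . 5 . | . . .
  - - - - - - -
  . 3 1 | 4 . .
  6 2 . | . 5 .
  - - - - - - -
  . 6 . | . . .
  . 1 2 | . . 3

Step 1. [r1c2∈{4}] r1c2's peers cover all but 4. So r1c2=4.
Step 2. [r5c3∈{3,4,5}] col 3 places 5 nowhere but r5c3 ⇒ r5c3=5.
Step 3. [r4c6∈{1}] r4c6's peers cover all but 1. So r4c6=1.
Step 4. [r1c3∈{3}] r1c3 has the single candidate 3, so r1c3=3.
Step 5. [r2c5∈{1,2,3,4}] in col 5, 3 fits only at r2c5, so r2c5=3.
Step 6. [r6c1∈{4}] r6c1 has the single candidate 4. So r6c1=4.
Step 7. [r5c5∈{1,2,4}] r5c5 is the only open cell in col 5 admitting 4, so r5c5=4.
Step 8. [r5c6∈{2}] r5c6's peers cover all but 2, so r5c6=2.
Step 9. [r1c5∈{1,2}] col 5 places 1 nowhere but r1c5, so r1c5=1.
Step 10. [r3c6∈{6}] r3c6's peers cover all but 6, so r3c6=6.
Step 11. [r1c1∈{2}] r1c1's peers cover all but 2 ⇒ r1c1=2.
Step 12. [r6c5∈{6}] r6c5 has the single candidate 6. So r6c5=6.
Step 13. [r6c4∈{5}] r6c4 has the single candidate 5, so r6c4=5.
Step 14. [r1c6∈{5}] nothing but 5 survives at r1c6. So r1c6=5.
Step 15. [r2c3∈{6}] r2c3 has the single candidate 6 ⇒ r2c3=6.
Step 16. [r2c1∈{1}] r2c1's peers cover all but 1, so r2c1=1.
Step 17. [r3c1∈{5}] only 5 remains possible at r3c1, so r3c1=5.
Step 18. [r5c4∈{1}] r5c4 is down to just 1. So r5c4=1.
Step 19. [r2c4∈{2}] only 2 remains possible at r2c4 ⇒ r2c4=2.
Step 20. [r3c5∈{2}] r3c5 has the single candidate 2, so r3c5=2.
Step 21. [r4c3∈{4}] only 4 remains possible at r4c3, so r4c3=4.
Step 22. [r4c4∈{3}] nothing but 3 survives at r4c4 ⇒ r4c4=3.
Step 23. [r5c1∈{3}] nothing but 3 survives at r5c1 ⇒ r5c1=3.
Step 24. [r2c6∈{4}] only 4 remains possible at r2c6. So r2c6=4.

Answer: 2 4 3 6 1 5 / 1 5 6 2 3 4 / 5 3 1 4 2 6 / 6 2 4 3 5 1 / 3 6 5 1 4 2 / 4 1 2 5 6 3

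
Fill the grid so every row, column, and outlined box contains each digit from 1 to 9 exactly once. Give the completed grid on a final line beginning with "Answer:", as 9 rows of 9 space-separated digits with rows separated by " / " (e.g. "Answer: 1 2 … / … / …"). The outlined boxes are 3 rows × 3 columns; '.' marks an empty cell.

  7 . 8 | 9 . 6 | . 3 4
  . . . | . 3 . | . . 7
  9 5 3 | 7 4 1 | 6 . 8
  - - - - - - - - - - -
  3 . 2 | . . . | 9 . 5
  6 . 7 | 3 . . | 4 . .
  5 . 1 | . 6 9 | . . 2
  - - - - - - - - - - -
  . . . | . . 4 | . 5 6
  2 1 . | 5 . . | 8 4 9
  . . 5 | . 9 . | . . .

Step 1. [r1c7∈{1,2,5}] row 1 places 1 nowhere but r1c7 ⇒ r1c7=1.
Step 2. [r9c9∈{1,3}] across col 9, 3 lands solely at r9c9, so r9c9=3.
Step 3. [r7c1∈{8}] r7c1's peers cover all but 8. So r7c1=8.
Step 4. [r9c8∈{1,2,7}] in box 9, 1 fits only at r9c8 ⇒ r9c8=1.
Step 5. [r5c8∈{8}] nothing but 8 survives at r5c8. So r5c8=8.
Step 6. [r4c5∈{1,7,8}] in col 5, 8 fits only at r4c5 ⇒ r4c5=8.
Step 7. [r4c2∈{4}] nothing but 4 survives at r4c2. So r4c2=4.
Step 8. [r4c6∈{7}] r4c6 is down to just 7 ⇒ r4c6=7.
Step 9. [r9c4∈{2,6,8}] across col 4, 6 lands solely at r9c4 ⇒ r9c4=6.
Step 10. [r1c5∈{2,5}] across row 1, 5 lands solely at r1c5, so r1c5=5.
Step 11. [r9c6∈{2,8}] r9c6 is the only open cell in row 9 admitting 8. So r9c6=8.
Step 12. [r2c6∈{2}] r2c6 is down to just 2 ⇒ r2c6=2.
Step 13. [r7c4∈{1,2}] 2 has one home in col 4: r7c4 ⇒ r7c4=2.
Step 14. [r7c7∈{7}] r7c7 is down to just 7 ⇒ r7c7=7.
Step 15. [r2c3∈{4,6}] 4 has one home in col 3: r2c3. So r2c3=4.
Step 16. [r7c2∈{3,9}] r7c2 is the only open cell in row 7 admitting 3, so r7c2=3.
Step 17. [r5c5∈{1,2}] across row 5, 2 lands solely at r5c5, so r5c5=2.
Step 18. [r2c7∈{5}] r2c7 is down to just 5. So r2c7=5.
Step 19. [r7c3∈{9}] r7c3's peers cover all but 9, so r7c3=9.
Step 20. [r2c4∈{8}] only 8 remains possible at r2c4. So r2c4=8.
Step 21. [r6c4∈{4}] r6c4's peers cover all but 4, so r6c4=4.
Step 22. [r9c2∈{7}] nothing but 7 survives at r9c2, so r9c2=7.
Step 23. [r7c5∈{1}] nothing but 1 survives at r7c5. So r7c5=1.
Step 24. [r3c8∈{2}] nothing but 2 survives at r3c8. So r3c8=2.
Step 25. [r4c4∈{1}] r4c4 is down to just 1, so r4c4=1.
Step 26. [r8c3∈{6}] only 6 remains possible at r8c3 ⇒ r8c3=6.
Step 27. [r1c2∈{2}] r1c2 is down to just 2 ⇒ r1c2=2.
Step 28. [r5c9∈{1}] only 1 remains possible at r5c9. So r5c9=1.
Step 29. [r5c6∈{5}] only 5 remains possible at r5c6, so r5c6=5.
Step 30. [r6c8∈{7}] r6c8's peers cover all but 7 ⇒ r6c8=7.
Step 31. [r2c2∈{6}] nothing but 6 survives at r2c2. So r2c2=6.
Step 32. [r9c1∈{4}] r9c1's peers cover all but 4, so r9c1=4.
Step 33. [r9c7∈{2}] r9c7's peers cover all but 2. So r9c7=2.
Step 34. [r4c8∈{6}] nothing but 6 survives at r4c8 ⇒ r4c8=6.
Step 35. [r6c2∈{8}] r6c2 has the single candidate 8, so r6c2=8.
Step 36. [r8c5∈{7}] nothing but 7 survives at r8c5, so r8c5=7.
Step 37. [r2c8∈{9}] r2c8 is down to just 9. So r2c8=9.
Step 38. [r6c7∈{3}] only 3 remains possible at r6c7. So r6c7=3.
Step 39. [r2c1∈{1}] r2c1 has the single candidate 1 ⇒ r2c1=1.
Step 40. [r8c6∈{3}] only 3 remains possible at r8c6. So r8c6=3.
Step 41. [r5c2∈{9}] r5c2's peers cover all but 9. So r5c2=9.

Answer: 7 2 8 9 5 6 1 3 4 / 1 6 4 8 3 2 5 9 7 / 9 5 3 7 4 1 6 2 8 / 3 4 2 1 8 7 9 6 5 / 6 9 7 3 2 5 4 8 1 / 5 8 1 4 6 9 3 7 2 / 8 3 9 2 1 4 7 5 6 / 2 1 6 5 7 3 8 4 9 / 4 7 5 6 9 8 2 1 3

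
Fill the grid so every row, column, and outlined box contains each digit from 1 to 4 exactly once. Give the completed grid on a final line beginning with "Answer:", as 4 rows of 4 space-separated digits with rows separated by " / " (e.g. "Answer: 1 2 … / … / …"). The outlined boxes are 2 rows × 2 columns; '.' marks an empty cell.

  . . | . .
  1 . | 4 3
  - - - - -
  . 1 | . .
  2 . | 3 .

Step 1. [r1c2∈{2,3,4}] 3 has one home in col 2: r1c2 ⇒ r1c2=3.
Step 2. [r3c3∈{2}] r3c3 is down to just 2, so r3c3=2.
Step 3. [r4c4∈{1,4}] row 4 places 1 nowhere but r4c4. So r4c4=1.
Step 4. [r1c1∈{4}] r1c1 has the single candidate 4, so r1c1=4.
Step 5. [r2c2∈{2}] r2c2 is down to just 2. So r2c2=2.
Step 6. [r4c2∈{4}] r4c2 is down to just 4 ⇒ r4c2=4.
Step 7. [r3c1∈{3}] r3c1 has the single candidate 3 ⇒ r3c1=3.
Step 8. [r1c3∈{1}] r1c3's peers cover all but 1, so r1c3=1.
Step 9. [r3c4∈{4}] nothing but 4 survives at r3c4. So r3c4=4.
Step 10. [r1c4∈{2}] only 2 remains possible at r1c4, so r1c4=2.

Answer: 4 3 1 2 / 1 2 4 3 / 3 1 2 4 / 2 4 3 1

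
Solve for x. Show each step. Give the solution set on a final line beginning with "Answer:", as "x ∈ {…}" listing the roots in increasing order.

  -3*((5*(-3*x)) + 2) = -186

Step 1. [-3*((5*(-3*x)) + 2) = -186] LHS = -3·(…); ÷-3 both sides. So div: (5*(-3*x)) + 2 = 62.
Step 2. [(5*(-3*x)) + 2 = 62] peel the +2: subtract 2 from each side ⇒ sub: 5*(-3*x) = 60.
Step 3. [5*(-3*x) = 60] leading coefficient 5: divide by 5. So div: -3*x = 12.
Step 4. [-3*x = 12] divide by the outer -3 ⇒ div: x = -4.

Answer: x ∈ {-4}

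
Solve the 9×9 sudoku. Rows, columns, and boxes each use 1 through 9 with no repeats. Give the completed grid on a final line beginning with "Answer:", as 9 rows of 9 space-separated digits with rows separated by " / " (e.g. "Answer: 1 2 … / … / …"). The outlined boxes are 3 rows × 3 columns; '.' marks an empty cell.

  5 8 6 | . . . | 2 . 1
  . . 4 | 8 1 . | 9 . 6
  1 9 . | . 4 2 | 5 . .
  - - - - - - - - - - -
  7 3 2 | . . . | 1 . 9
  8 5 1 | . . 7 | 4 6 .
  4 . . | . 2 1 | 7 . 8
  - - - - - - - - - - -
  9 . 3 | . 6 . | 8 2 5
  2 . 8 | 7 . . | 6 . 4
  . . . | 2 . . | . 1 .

Step 1. [r4c6∈{4,5,6,8}] col 6 places 6 nowhere but r4c6, so r4c6=6.
Step 2. [r9c6∈{3,4,5,8,9}] col 6 places 8 nowhere but r9c6. So r9c6=8.
Step 3. [r9c5∈{3,5,9}] r9c5 is the only open cell in row 9 admitting 9 ⇒ r9c5=9.
Step 4. [r7c2∈{1,4,7}] across row 7, 7 lands solely at r7c2, so r7c2=7.
Step 5. [r5c5∈{3}] r5c5 has the single candidate 3. So r5c5=3.
Step 6. [r6c8∈{3,5}] in row 6, 3 fits only at r6c8. So r6c8=3.
Step 7. [r6c4∈{5,9}] 5 has one home in row 6: r6c4. So r6c4=5.
Step 8. [r8c6∈{3,5}] r8c6 is the only open cell in row 8 admitting 3 ⇒ r8c6=3.
Step 9. [r3c9∈{3,7}] across box 3, 3 lands solely at r3c9. So r3c9=3.
Step 10. [r2c8∈{7}] r2c8's peers cover all but 7 ⇒ r2c8=7.
Step 11. [r5c4∈{9}] r5c4 is down to just 9, so r5c4=9.
Step 12. [r7c6∈{4}] nothing but 4 survives at r7c6 ⇒ r7c6=4.
Step 13. [r6c2∈{6}] r6c2 is down to just 6 ⇒ r6c2=6.
Step 14. [r9c7∈{3}] nothing but 3 survives at r9c7, so r9c7=3.
Step 15. [r9c3∈{5}] r9c3 has the single candidate 5, so r9c3=5.
Step 16. [r9c1∈{6}] r9c1 has the single candidate 6 ⇒ r9c1=6.
Step 17. [r9c9∈{7}] r9c9 has the single candidate 7 ⇒ r9c9=7.
Step 18. [r3c4∈{6}] nothing but 6 survives at r3c4, so r3c4=6.
Step 19. [r3c8∈{8}] r3c8 is down to just 8, so r3c8=8.
Step 20. [r2c6∈{5}] r2c6 has the single candidate 5. So r2c6=5.
Step 21. [r8c2∈{1}] only 1 remains possible at r8c2. So r8c2=1.
Step 22. [r2c1∈{3}] r2c1 has the single candidate 3 ⇒ r2c1=3.
Step 23. [r1c5∈{7}] only 7 remains possible at r1c5 ⇒ r1c5=7.
Step 24. [r9c2∈{4}] r9c2 has the single candidate 4. So r9c2=4.
Step 25. [r2c2∈{2}] r2c2 is down to just 2 ⇒ r2c2=2.
Step 26. [r8c5∈{5}] r8c5 is down to just 5. So r8c5=5.
Step 27. [r8c8∈{9}] only 9 remains possible at r8c8 ⇒ r8c8=9.
Step 28. [r1c6∈{9}] r1c6's peers cover all but 9 ⇒ r1c6=9.
Step 29. [r5c9∈{2}] r5c9 is down to just 2. So r5c9=2.
Step 30. [r1c4∈{3}] r1c4 has the single candidate 3, so r1c4=3.
Step 31. [r4c8∈{5}] r4c8 is down to just 5. So r4c8=5.
Step 32. [r3c3∈{7}] r3c3 is down to just 7. So r3c3=7.
Step 33. [r7c4∈{1}] nothing but 1 survives at r7c4. So r7c4=1.
Step 34. [r4c4∈{4}] nothing but 4 survives at r4c4. So r4c4=4.
Step 35. [r4c5∈{8}] only 8 remains possible at r4c5. So r4c5=8.
Step 36. [r1c8∈{4}] r1c8 is down to just 4. So r1c8=4.
Step 37. [r6c3∈{9}] r6c3 is down to just 9. So r6c3=9.

Answer: 5 8 6 3 7 9 2 4 1 / 3 2 4 8 1 5 9 7 6 / 1 9 7 6 4 2 5 8 3 / 7 3 2 4 8 6 1 5 9 / 8 5 1 9 3 7 4 6 2 / 4 6 9 5 2 1 7 3 8 / 9 7 3 1 6 4 8 2 5 / 2 1 8 7 5 3 6 9 4 / 6 4 5 2 9 8 3 1 7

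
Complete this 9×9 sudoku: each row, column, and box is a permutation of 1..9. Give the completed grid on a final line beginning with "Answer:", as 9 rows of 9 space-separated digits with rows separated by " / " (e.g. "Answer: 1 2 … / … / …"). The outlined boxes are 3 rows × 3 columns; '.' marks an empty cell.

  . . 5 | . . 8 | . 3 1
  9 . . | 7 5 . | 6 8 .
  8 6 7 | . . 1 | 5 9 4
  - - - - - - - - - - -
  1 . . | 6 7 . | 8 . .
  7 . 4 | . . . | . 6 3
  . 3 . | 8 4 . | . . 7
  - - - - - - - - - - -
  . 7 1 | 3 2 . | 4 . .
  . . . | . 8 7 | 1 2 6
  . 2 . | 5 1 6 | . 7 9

Step 1. [r5c5∈{9}] r5c5's peers cover all but 9. So r5c5=9.
Step 2. [r5c7∈{2}] only 2 remains possible at r5c7, so r5c7=2.
Step 3. [r4c9∈{5}] r4c9 has the single candidate 5. So r4c9=5.
Step 4. [r1c2∈{4}] nothing but 4 survives at r1c2. So r1c2=4.
Step 5. [r2c3∈{2,3}] box 1 places 3 nowhere but r2c3. So r2c3=3.
Step 6. [r8c3∈{9}] nothing but 9 survives at r8c3 ⇒ r8c3=9.
Step 7. [r8c1∈{3,4,5}] r8c1 is the only open cell in row 8 admitting 3. So r8c1=3.
Step 8. [r4c3∈{2}] r4c3's peers cover all but 2 ⇒ r4c3=2.
Step 9. [r8c2∈{5}] r8c2 has the single candidate 5, so r8c2=5.
Step 10. [r6c1∈{5,6}] 5 has one home in col 1: r6c1 ⇒ r6c1=5.
Step 11. [r3c4∈{2}] r3c4's peers cover all but 2 ⇒ r3c4=2.
Step 12. [r1c4∈{9}] r1c4's peers cover all but 9 ⇒ r1c4=9.
Step 13. [r6c6∈{2}] r6c6 has the single candidate 2, so r6c6=2.
Step 14. [r9c3∈{8}] only 8 remains possible at r9c3, so r9c3=8.
Step 15. [r6c8∈{1}] only 1 remains possible at r6c8, so r6c8=1.
Step 16. [r6c3∈{6}] r6c3 is down to just 6 ⇒ r6c3=6.
Step 17. [r1c5∈{6}] r1c5 has the single candidate 6. So r1c5=6.
Step 18. [r5c4∈{1}] only 1 remains possible at r5c4. So r5c4=1.
Step 19. [r7c6∈{9}] only 9 remains possible at r7c6 ⇒ r7c6=9.
Step 20. [r1c7∈{7}] only 7 remains possible at r1c7. So r1c7=7.
Step 21. [r4c6∈{3}] nothing but 3 survives at r4c6 ⇒ r4c6=3.
Step 22. [r4c8∈{4}] r4c8 has the single candidate 4, so r4c8=4.
Step 23. [r2c9∈{2}] only 2 remains possible at r2c9 ⇒ r2c9=2.
Step 24. [r7c9∈{8}] r7c9 has the single candidate 8, so r7c9=8.
Step 25. [r4c2∈{9}] nothing but 9 survives at r4c2, so r4c2=9.
Step 26. [r9c1∈{4}] r9c1's peers cover all but 4. So r9c1=4.
Step 27. [r1c1∈{2}] nothing but 2 survives at r1c1, so r1c1=2.
Step 28. [r8c4∈{4}] r8c4 has the single candidate 4. So r8c4=4.
Step 29. [r7c1∈{6}] r7c1's peers cover all but 6 ⇒ r7c1=6.
Step 30. [r3c5∈{3}] only 3 remains possible at r3c5 ⇒ r3c5=3.
Step 31. [r5c6∈{5}] only 5 remains possible at r5c6 ⇒ r5c6=5.
Step 32. [r2c6∈{4}] r2c6 is down to just 4, so r2c6=4.
Step 33. [r5c2∈{8}] only 8 remains possible at r5c2. So r5c2=8.
Step 34. [r2c2∈{1}] only 1 remains possible at r2c2. So r2c2=1.
Step 35. [r7c8∈{5}] r7c8's peers cover all but 5 ⇒ r7c8=5.
Step 36. [r9c7∈{3}] nothing but 3 survives at r9c7 ⇒ r9c7=3.
Step 37. [r6c7∈{9}] r6c7 is down to just 9 ⇒ r6c7=9.

Answer: 2 4 5 9 6 8 7 3 1 / 9 1 3 7 5 4 6 8 2 / 8 6 7 2 3 1 5 9 4 / 1 9 2 6 7 3 8 4 5 / 7 8 4 1 9 5 2 6 3 / 5 3 6 8 4 2 9 1 7 / 6 7 1 3 2 9 4 5 8 / 3 5 9 4 8 7 1 2 6 / 4 2 8 5 1 6 3 7 9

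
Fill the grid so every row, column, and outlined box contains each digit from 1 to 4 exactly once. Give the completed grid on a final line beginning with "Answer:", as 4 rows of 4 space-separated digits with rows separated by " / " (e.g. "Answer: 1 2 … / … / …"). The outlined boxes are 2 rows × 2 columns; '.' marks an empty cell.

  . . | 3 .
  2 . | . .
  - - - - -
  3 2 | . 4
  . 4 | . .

Step 1. [r2c4∈{1}] only 1 remains possible at r2c4, so r2c4=1.
Step 2. [r4c3∈{1,2}] across col 3, 2 lands solely at r4c3 ⇒ r4c3=2.
Step 3. [r4c1∈{1}] nothing but 1 survives at r4c1 ⇒ r4c1=1.
Step 4. [r2c3∈{4}] nothing but 4 survives at r2c3 ⇒ r2c3=4.
Step 5. [r3c3∈{1}] r3c3 has the single candidate 1, so r3c3=1.
Step 6. [r2c2∈{3}] only 3 remains possible at r2c2 ⇒ r2c2=3.
Step 7. [r1c4∈{2}] r1c4 is down to just 2, so r1c4=2.
Step 8. [r1c1∈{4}] only 4 remains possible at r1c1. So r1c1=4.
Step 9. [r4c4∈{3}] r4c4's peers cover all but 3 ⇒ r4c4=3.
Step 10. [r1c2∈{1}] only 1 remains possible at r1c2, so r1c2=1.

Answer: 4 1 3 2 / 2 3 4 1 / 3 2 1 4 / 1 4 2 3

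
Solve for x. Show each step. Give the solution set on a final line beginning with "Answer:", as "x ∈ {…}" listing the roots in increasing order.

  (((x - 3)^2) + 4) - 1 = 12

Step 1. [(((x - 3)^2) + 4) - 1 = 12] -1 is outermost — add 1 both sides. So sub: ((x - 3)^2) + 4 = 13.
Step 2. [((x - 3)^2) + 4 = 13] peel the +4: subtract 4 from each side. So sub: (x - 3)^2 = 9.
Step 3. [(x - 3)^2 = 9] √ both sides: 9 ≥ 0 gives two branches ⇒ sqrt: x - 3 = 3 or -3.
Step 4. [x - 3 = 3 or -3] add 3: x sits inside (… - 3), so sub: x = 6 or 0.

Answer: x ∈ {0, 6}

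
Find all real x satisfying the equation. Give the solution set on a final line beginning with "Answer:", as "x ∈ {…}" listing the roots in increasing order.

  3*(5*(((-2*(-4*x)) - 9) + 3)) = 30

Step 1. [3*(5*(((-2*(-4*x)) - 9) + 3)) = 30] leading coefficient 3: divide by 3, so div: 5*(((-2*(-4*x)) - 9) + 3) = 10.
Step 2. [5*(((-2*(-4*x)) - 9) + 3) = 10] 5 out front; divide by 5. So div: ((-2*(-4*x)) - 9) + 3 = 2.
Step 3. [((-2*(-4*x)) - 9) + 3 = 2] 3 comes off first (subtract 3), so sub: (-2*(-4*x)) - 9 = -1.
Step 4. [(-2*(-4*x)) - 9 = -1] peel the -9: add 9 from each side, so sub: -2*(-4*x) = 8.
Step 5. [-2*(-4*x) = 8] -2·(inner) — divide through by -2, so div: -4*x = -4.
Step 6. [-4*x = -4] LHS = -4·(…); ÷-4 both sides, so div: x = 1.

Answer: x ∈ {1}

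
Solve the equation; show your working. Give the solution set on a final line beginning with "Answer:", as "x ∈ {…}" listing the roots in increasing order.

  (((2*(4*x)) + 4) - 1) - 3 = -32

Step 1. [(((2*(4*x)) + 4) - 1) - 3 = -32] peel the -3: add 3 from each side ⇒ sub: ((2*(4*x)) + 4) - 1 = -29.
Step 2. [((2*(4*x)) + 4) - 1 = -29] 1 comes off first (add 1), so sub: (2*(4*x)) + 4 = -28.
Step 3. [(2*(4*x)) + 4 = -28] subtract 4: x sits inside (… + 4) ⇒ sub: 2*(4*x) = -32.
Step 4. [2*(4*x) = -32] LHS = 2·(…); ÷2 both sides, so div: 4*x = -16.
Step 5. [4*x = -16] divide by the outer 4 ⇒ div: x = -4.

Answer: x ∈ {-4}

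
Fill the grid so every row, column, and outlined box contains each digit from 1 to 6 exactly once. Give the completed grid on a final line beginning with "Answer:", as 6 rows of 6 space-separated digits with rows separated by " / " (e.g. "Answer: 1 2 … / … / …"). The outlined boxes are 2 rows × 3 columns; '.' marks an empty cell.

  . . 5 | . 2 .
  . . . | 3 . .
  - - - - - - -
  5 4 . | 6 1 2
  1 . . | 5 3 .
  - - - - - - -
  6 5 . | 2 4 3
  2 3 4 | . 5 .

Step 1. [r1c4∈{1,4}] col 4 places 4 nowhere but r1c4, so r1c4=4.
Step 2. [r2c5∈{6}] r2c5's peers cover all but 6 ⇒ r2c5=6.
Step 3. [r1c6∈{1}] r1c6 has the single candidate 1, so r1c6=1.
Step 4. [r2c2∈{1,2}] 1 has one home in col 2: r2c2, so r2c2=1.
Step 5. [r4c2∈{2,6}] r4c2 is the only open cell in col 2 admitting 2, so r4c2=2.
Step 6. [r4c3∈{6}] only 6 remains possible at r4c3 ⇒ r4c3=6.
Step 7. [r2c1∈{4}] r2c1 has the single candidate 4. So r2c1=4.
Step 8. [r1c1∈{3}] r1c1's peers cover all but 3, so r1c1=3.
Step 9. [r2c6∈{5}] nothing but 5 survives at r2c6. So r2c6=5.
Step 10. [r3c3∈{3}] r3c3 is down to just 3. So r3c3=3.
Step 11. [r6c6∈{6}] only 6 remains possible at r6c6. So r6c6=6.
Step 12. [r5c3∈{1}] r5c3 is down to just 1 ⇒ r5c3=1.
Step 13. [r2c3∈{2}] nothing but 2 survives at r2c3 ⇒ r2c3=2.
Step 14. [r1c2∈{6}] r1c2's peers cover all but 6, so r1c2=6.
Step 15. [r6c4∈{1}] r6c4's peers cover all but 1 ⇒ r6c4=1.
Step 16. [r4c6∈{4}] only 4 remains possible at r4c6, so r4c6=4.

Answer: 3 6 5 4 2 1 / 4 1 2 3 6 5 / 5 4 3 6 1 2 / 1 2 6 5 3 4 / 6 5 1 2 4 3 / 2 3 4 1 5 6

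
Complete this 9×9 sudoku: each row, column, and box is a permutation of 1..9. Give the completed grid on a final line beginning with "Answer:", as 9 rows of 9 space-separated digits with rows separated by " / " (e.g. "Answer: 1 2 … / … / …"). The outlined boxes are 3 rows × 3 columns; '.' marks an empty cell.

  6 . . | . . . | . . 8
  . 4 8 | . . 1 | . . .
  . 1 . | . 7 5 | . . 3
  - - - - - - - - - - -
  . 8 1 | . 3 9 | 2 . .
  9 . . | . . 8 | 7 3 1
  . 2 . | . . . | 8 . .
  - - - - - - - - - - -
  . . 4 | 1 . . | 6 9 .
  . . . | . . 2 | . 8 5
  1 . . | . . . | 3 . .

Step 1. [r3c1∈{2}] r3c1 is down to just 2. So r3c1=2.
Step 2. [r9c3∈{2,5,6,7,9}] in col 3, 2 fits only at r9c3 ⇒ r9c3=2.
Step 3. [r1c8∈{1,2,4,5,7}] r1c8 is the only open cell in col 8 admitting 1 ⇒ r1c8=1.
Step 4. [r2c8∈{2,5,6,7}] 2 has one home in col 8: r2c8 ⇒ r2c8=2.
Step 5. [r9c8∈{4,7}] r9c8 is the only open cell in col 8 admitting 7, so r9c8=7.
Step 6. [r9c9∈{4}] r9c9 is down to just 4, so r9c9=4.
Step 7. [r9c6∈{6}] r9c6 has the single candidate 6. So r9c6=6.
Step 8. [r4c9∈{6}] r4c9 has the single candidate 6, so r4c9=6.
Step 9. [r3c3∈{9}] r3c3 is down to just 9. So r3c3=9.
Step 10. [r7c1∈{3,5,7,8}] 8 has one home in col 1: r7c1. So r7c1=8.
Step 11. [r7c5∈{5}] nothing but 5 survives at r7c5. So r7c5=5.
Step 12. [r3c7∈{4}] nothing but 4 survives at r3c7 ⇒ r3c7=4.
Step 13. [r9c2∈{5,9}] across row 9, 5 lands solely at r9c2, so r9c2=5.
Step 14. [r5c2∈{6}] only 6 remains possible at r5c2 ⇒ r5c2=6.
Step 15. [r5c3∈{5}] r5c3 is down to just 5. So r5c3=5.
Step 16. [r8c2∈{3,7,9}] 9 has one home in col 2: r8c2, so r8c2=9.
Step 17. [r8c5∈{4}] only 4 remains possible at r8c5, so r8c5=4.
Step 18. [r5c4∈{2,4}] in row 5, 4 fits only at r5c4 ⇒ r5c4=4.
Step 19. [r6c6∈{7}] nothing but 7 survives at r6c6 ⇒ r6c6=7.
Step 20. [r7c2∈{3,7}] across row 7, 7 lands solely at r7c2, so r7c2=7.
Step 21. [r1c2∈{3}] r1c2 has the single candidate 3, so r1c2=3.
Step 22. [r8c1∈{3}] nothing but 3 survives at r8c1 ⇒ r8c1=3.
Step 23. [r2c4∈{3,6,9}] r2c4 is the only open cell in row 2 admitting 3, so r2c4=3.
Step 24. [r2c5∈{6,9}] across row 2, 6 lands solely at r2c5 ⇒ r2c5=6.
Step 25. [r9c5∈{8,9}] col 5 places 8 nowhere but r9c5 ⇒ r9c5=8.
Step 26. [r1c5∈{2,9}] across col 5, 9 lands solely at r1c5 ⇒ r1c5=9.
Step 27. [r4c4∈{5}] only 5 remains possible at r4c4 ⇒ r4c4=5.
Step 28. [r6c1∈{4}] r6c1's peers cover all but 4, so r6c1=4.
Step 29. [r2c9∈{7,9}] 7 has one home in col 9: r2c9 ⇒ r2c9=7.
Step 30. [r1c7∈{5}] r1c7 has the single candidate 5. So r1c7=5.
Step 31. [r8c4∈{7}] only 7 remains possible at r8c4 ⇒ r8c4=7.
Step 32. [r6c9∈{9}] nothing but 9 survives at r6c9 ⇒ r6c9=9.
Step 33. [r9c4∈{9}] r9c4's peers cover all but 9. So r9c4=9.
Step 34. [r8c3∈{6}] r8c3 has the single candidate 6, so r8c3=6.
Step 35. [r6c4∈{6}] nothing but 6 survives at r6c4, so r6c4=6.
Step 36. [r1c6∈{4}] r1c6 is down to just 4 ⇒ r1c6=4.
Step 37. [r3c4∈{8}] nothing but 8 survives at r3c4. So r3c4=8.
Step 38. [r4c8∈{4}] r4c8 is down to just 4 ⇒ r4c8=4.
Step 39. [r4c1∈{7}] r4c1 has the single candidate 7. So r4c1=7.
Step 40. [r1c3∈{7}] r1c3 is down to just 7, so r1c3=7.
Step 41. [r1c4∈{2}] r1c4 is down to just 2 ⇒ r1c4=2.
Step 42. [r6c3∈{3}] r6c3 is down to just 3. So r6c3=3.
Step 43. [r2c7∈{9}] only 9 remains possible at r2c7, so r2c7=9.
Step 44. [r8c7∈{1}] nothing but 1 survives at r8c7 ⇒ r8c7=1.
Step 45. [r3c8∈{6}] r3c8 is down to just 6 ⇒ r3c8=6.
Step 46. [r7c6∈{3}] nothing but 3 survives at r7c6. So r7c6=3.
Step 47. [r2c1∈{5}] r2c1 has the single candidate 5. So r2c1=5.
Step 48. [r6c5∈{1}] nothing but 1 survives at r6c5, so r6c5=1.
Step 49. [r5c5∈{2}] only 2 remains possible at r5c5. So r5c5=2.
Step 50. [r6c8∈{5}] nothing but 5 survives at r6c8. So r6c8=5.
Step 51. [r7c9∈{2}] r7c9 is down to just 2 ⇒ r7c9=2.

Answer: 6 3 7 2 9 4 5 1 8 / 5 4 8 3 6 1 9 2 7 / 2 1 9 8 7 5 4 6 3 / 7 8 1 5 3 9 2 4 6 / 9 6 5 4 2 8 7 3 1 / 4 2 3 6 1 7 8 5 9 / 8 7 4 1 5 3 6 9 2 / 3 9 6 7 4 2 1 8 5 / 1 5 2 9 8 6 3 7 4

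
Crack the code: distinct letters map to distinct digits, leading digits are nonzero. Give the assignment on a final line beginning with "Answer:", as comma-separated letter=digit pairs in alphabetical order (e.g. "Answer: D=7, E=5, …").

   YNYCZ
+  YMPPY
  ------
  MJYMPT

Step 1. [M] M is the leading digit of a 6-digit sum of two 5-digit numbers; the final carry is exactly 1. So M=1.
Step 2. [col 1: Z + Y ≡ T (mod 10)] several values work for Y in column 1 (Z + Y ≡ T (mod 10), carry-in 0); try Y=6 ⇒ Y=6.
Step 3. [col 1: Z + Y ≡ T (mod 10)] no forcing yet in column 1 (carry-in 0); Z=3 is free and consistent — try it, so Z=3.
Step 4. [col 1: Z + Y ≡ T (mod 10)] column 1 reads Z+Y+carry(0)=T with Z=3, Y=6; with digits 1,3,6 already taken and all letters distinct, the only value for T is 9 ⇒ T=9.
Step 5. [col 2: C + P ≡ P (mod 10)] in column 2 we have C+P≡P with carry-in 0; given nothing yet and digits 1,3,6,9 already taken and all letters distinct, that pins C to 0. So C=0.
Step 6. [col 2: C + P ≡ P (mod 10)] several values work for P in column 2 (C + P ≡ P (mod 10), carry-in 0); try P=5, so P=5.
Step 7. [col 4: N + M ≡ Y (mod 10)] column 4 reads N+M+carry(1)=Y with M=1, Y=6; with digits 0,1,3,5,6,9 already taken and all letters distinct, the only value for N is 4. So N=4.
Step 8. [col 5: Y + Y ≡ J (mod 10)] in column 5 we have Y+Y≡J with carry-in 0; given Y=6 and digits 0,1,3,4,5,6,9 already taken and all letters distinct, that pins J to 2, so J=2.

Answer: C=0, J=2, M=1, N=4, P=5, T=9, Y=6, Z=3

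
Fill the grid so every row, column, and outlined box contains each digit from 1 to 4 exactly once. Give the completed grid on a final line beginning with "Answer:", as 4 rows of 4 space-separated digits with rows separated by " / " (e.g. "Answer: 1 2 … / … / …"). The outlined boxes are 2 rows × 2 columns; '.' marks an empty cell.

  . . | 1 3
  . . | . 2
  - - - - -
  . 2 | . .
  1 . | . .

Step 1. [r2c3∈{4}] r2c3 is down to just 4, so r2c3=4.
Step 2. [r3c3∈{3}] nothing but 3 survives at r3c3, so r3c3=3.
Step 3. [r3c1∈{4}] nothing but 4 survives at r3c1, so r3c1=4.
Step 4. [r4c2∈{3}] nothing but 3 survives at r4c2. So r4c2=3.
Step 5. [r2c1∈{3}] r2c1 is down to just 3 ⇒ r2c1=3.
Step 6. [r3c4∈{1}] nothing but 1 survives at r3c4 ⇒ r3c4=1.
Step 7. [r2c2∈{1}] r2c2 is down to just 1. So r2c2=1.
Step 8. [r4c4∈{4}] r4c4 is down to just 4, so r4c4=4.
Step 9. [r1c2∈{4}] r1c2's peers cover all but 4, so r1c2=4.
Step 10. [r4c3∈{2}] nothing but 2 survives at r4c3. So r4c3=2.
Step 11. [r1c1∈{2}] r1c1's peers cover all but 2, so r1c1=2.

Answer: 2 4 1 3 / 3 1 4 2 / 4 2 3 1 / 1 3 2 4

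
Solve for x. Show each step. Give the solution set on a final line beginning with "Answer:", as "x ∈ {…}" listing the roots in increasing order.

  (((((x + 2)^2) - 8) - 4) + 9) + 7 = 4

Step 1. [(((((x + 2)^2) - 8) - 4) + 9) + 7 = 4] 7 comes off first (subtract 7), so sub: ((((x + 2)^2) - 8) - 4) + 9 = -3.
Step 2. [((((x + 2)^2) - 8) - 4) + 9 = -3] subtract 9: x sits inside (… + 9). So sub: (((x + 2)^2) - 8) - 4 = -12.
Step 3. [(((x + 2)^2) - 8) - 4 = -12] peel the -4: add 4 from each side, so sub: ((x + 2)^2) - 8 = -8.
Step 4. [((x + 2)^2) - 8 = -8] -8 is outermost — add 8 both sides. So sub: (x + 2)^2 = 0.
Step 5. [(x + 2)^2 = 0] √ both sides: 0 ≥ 0 gives two branches, so sqrt: x + 2 = 0.
Step 6. [x + 2 = 0] 2 comes off first (subtract 2) ⇒ sub: x = -2.

Answer: x ∈ {-2}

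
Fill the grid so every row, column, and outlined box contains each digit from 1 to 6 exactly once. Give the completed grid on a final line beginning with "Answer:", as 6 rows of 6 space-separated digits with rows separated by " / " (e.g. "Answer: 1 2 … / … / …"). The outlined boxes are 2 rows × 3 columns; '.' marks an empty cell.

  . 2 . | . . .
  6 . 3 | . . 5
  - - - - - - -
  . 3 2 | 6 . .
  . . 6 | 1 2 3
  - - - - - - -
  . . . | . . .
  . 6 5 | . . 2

Step 1. [r3c1∈{1,4,5}] r3c1 is the only open cell in row 3 admitting 1, so r3c1=1.
Step 2. [r6c5∈{1,3,4}] 1 has one home in row 6: r6c5 ⇒ r6c5=1.
Step 3. [r2c5∈{4}] r2c5 has the single candidate 4. So r2c5=4.
Step 4. [r5c4∈{3,4,5}] r5c4 is the only open cell in col 4 admitting 5, so r5c4=5.
Step 5. [r6c4∈{3,4}] across col 4, 4 lands solely at r6c4 ⇒ r6c4=4.
Step 6. [r5c5∈{3,6}] across box 6, 3 lands solely at r5c5, so r5c5=3.
Step 7. [r2c2∈{1}] only 1 remains possible at r2c2 ⇒ r2c2=1.
Step 8. [r5c2∈{4}] r5c2 has the single candidate 4 ⇒ r5c2=4.
Step 9. [r4c1∈{4,5}] in row 4, 4 fits only at r4c1. So r4c1=4.
Step 10. [r5c6∈{6}] r5c6's peers cover all but 6 ⇒ r5c6=6.
Step 11. [r2c4∈{2}] r2c4 has the single candidate 2, so r2c4=2.
Step 12. [r5c1∈{2}] r5c1's peers cover all but 2. So r5c1=2.
Step 13. [r1c4∈{3}] only 3 remains possible at r1c4 ⇒ r1c4=3.
Step 14. [r4c2∈{5}] nothing but 5 survives at r4c2 ⇒ r4c2=5.
Step 15. [r3c6∈{4}] r3c6 is down to just 4 ⇒ r3c6=4.
Step 16. [r5c3∈{1}] only 1 remains possible at r5c3. So r5c3=1.
Step 17. [r1c6∈{1}] r1c6 has the single candidate 1. So r1c6=1.
Step 18. [r6c1∈{3}] r6c1's peers cover all but 3 ⇒ r6c1=3.
Step 19. [r1c1∈{5}] only 5 remains possible at r1c1 ⇒ r1c1=5.
Step 20. [r1c3∈{4}] only 4 remains possible at r1c3 ⇒ r1c3=4.
Step 21. [r1c5∈{6}] only 6 remains possible at r1c5 ⇒ r1c5=6.
Step 22. [r3c5∈{5}] r3c5's peers cover all but 5 ⇒ r3c5=5.

Answer: 5 2 4 3 6 1 / 6 1 3 2 4 5 / 1 3 2 6 5 4 / 4 5 6 1 2 3 / 2 4 1 5 3 6 / 3 6 5 4 1 2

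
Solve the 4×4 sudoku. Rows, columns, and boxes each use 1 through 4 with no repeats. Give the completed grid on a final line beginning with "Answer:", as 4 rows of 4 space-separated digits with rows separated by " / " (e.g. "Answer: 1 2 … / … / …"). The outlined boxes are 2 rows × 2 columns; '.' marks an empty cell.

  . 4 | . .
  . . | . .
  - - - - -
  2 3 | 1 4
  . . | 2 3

Step 1. [r1c3∈{3}] r1c3 is down to just 3. So r1c3=3.
Step 2. [r1c1∈{1}] nothing but 1 survives at r1c1, so r1c1=1.
Step 3. [r2c2∈{2}] only 2 remains possible at r2c2 ⇒ r2c2=2.
Step 4. [r4c2∈{1}] nothing but 1 survives at r4c2. So r4c2=1.
Step 5. [r2c3∈{4}] nothing but 4 survives at r2c3 ⇒ r2c3=4.
Step 6. [r2c4∈{1}] nothing but 1 survives at r2c4, so r2c4=1.
Step 7. [r4c1∈{4}] nothing but 4 survives at r4c1. So r4c1=4.
Step 8. [r1c4∈{2}] r1c4's peers cover all but 2 ⇒ r1c4=2.
Step 9. [r2c1∈{3}] nothing but 3 survives at r2c1 ⇒ r2c1=3.

Answer: 1 4 3 2 / 3 2 4 1 / 2 3 1 4 / 4 1 2 3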